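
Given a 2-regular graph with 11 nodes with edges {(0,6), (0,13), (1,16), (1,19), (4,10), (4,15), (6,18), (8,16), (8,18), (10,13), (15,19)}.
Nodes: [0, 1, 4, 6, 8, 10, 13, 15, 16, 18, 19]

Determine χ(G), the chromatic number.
Clique number ω(G) = 2 (lower bound: χ ≥ ω).
Odd cycle [0, 6, 18, 8, 16, 1, 19, 15, 4, 10, 13] needs 3 colors (χ ≥ 3).
The coloring below uses 3 colors, so χ(G) = 3.
A valid 3-coloring: color 1: [0, 10, 16, 18, 19]; color 2: [1, 6, 8, 13, 15]; color 3: [4].

χ(G) = 3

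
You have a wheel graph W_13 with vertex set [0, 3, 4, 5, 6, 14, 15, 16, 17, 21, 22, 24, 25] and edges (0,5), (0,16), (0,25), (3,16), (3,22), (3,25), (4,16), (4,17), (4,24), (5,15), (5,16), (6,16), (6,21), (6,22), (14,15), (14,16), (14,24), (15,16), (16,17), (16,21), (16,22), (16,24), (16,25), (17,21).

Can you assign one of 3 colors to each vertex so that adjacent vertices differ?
Yes, G is 3-colorable

A valid 3-coloring: color 1: [16]; color 2: [0, 3, 6, 15, 17, 24]; color 3: [4, 5, 14, 21, 22, 25].
(χ(G) = 3 ≤ 3.)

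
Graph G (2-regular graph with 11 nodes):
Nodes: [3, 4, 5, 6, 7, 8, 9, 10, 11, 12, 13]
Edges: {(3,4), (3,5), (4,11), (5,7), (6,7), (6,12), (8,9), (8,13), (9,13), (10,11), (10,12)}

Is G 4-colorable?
Yes, G is 4-colorable

A valid 4-coloring: color 1: [3, 7, 8, 11, 12]; color 2: [4, 5, 6, 10, 13]; color 3: [9].
(χ(G) = 3 ≤ 4.)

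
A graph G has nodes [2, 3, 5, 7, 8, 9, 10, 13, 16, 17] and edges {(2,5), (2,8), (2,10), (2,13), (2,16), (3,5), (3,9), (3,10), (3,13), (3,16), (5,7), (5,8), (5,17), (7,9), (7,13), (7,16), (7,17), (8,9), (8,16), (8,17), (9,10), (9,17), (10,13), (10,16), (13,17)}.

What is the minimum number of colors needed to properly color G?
Clique number ω(G) = 3 (lower bound: χ ≥ ω).
The clique on [2, 8, 16] has size 3, forcing χ ≥ 3, and the coloring below uses 3 colors, so χ(G) = 3.
A valid 3-coloring: color 1: [7, 8, 10]; color 2: [5, 9, 13, 16]; color 3: [2, 3, 17].

χ(G) = 3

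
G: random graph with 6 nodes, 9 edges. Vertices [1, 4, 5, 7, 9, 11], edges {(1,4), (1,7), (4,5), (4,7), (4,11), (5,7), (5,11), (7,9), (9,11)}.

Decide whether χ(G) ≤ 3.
Yes, G is 3-colorable

A valid 3-coloring: color 1: [4, 9]; color 2: [7, 11]; color 3: [1, 5].
(χ(G) = 3 ≤ 3.)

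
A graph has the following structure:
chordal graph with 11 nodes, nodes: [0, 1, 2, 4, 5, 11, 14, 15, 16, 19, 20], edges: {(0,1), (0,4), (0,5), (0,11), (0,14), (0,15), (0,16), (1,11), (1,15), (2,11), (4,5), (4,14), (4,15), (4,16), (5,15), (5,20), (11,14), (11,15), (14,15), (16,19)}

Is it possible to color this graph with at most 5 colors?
A valid 5-coloring: color 1: [0, 2, 19, 20]; color 2: [15, 16]; color 3: [4, 11]; color 4: [1, 5, 14].
(χ(G) = 4 ≤ 5.)

Yes, G is 5-colorable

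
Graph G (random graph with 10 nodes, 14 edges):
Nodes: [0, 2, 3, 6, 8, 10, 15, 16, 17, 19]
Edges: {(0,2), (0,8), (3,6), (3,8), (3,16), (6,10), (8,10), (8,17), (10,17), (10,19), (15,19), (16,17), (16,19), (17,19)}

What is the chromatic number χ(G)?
χ(G) = 3

Clique number ω(G) = 3 (lower bound: χ ≥ ω).
The clique on [8, 10, 17] has size 3, forcing χ ≥ 3, and the coloring below uses 3 colors, so χ(G) = 3.
A valid 3-coloring: color 1: [2, 6, 8, 19]; color 2: [0, 3, 15, 17]; color 3: [10, 16].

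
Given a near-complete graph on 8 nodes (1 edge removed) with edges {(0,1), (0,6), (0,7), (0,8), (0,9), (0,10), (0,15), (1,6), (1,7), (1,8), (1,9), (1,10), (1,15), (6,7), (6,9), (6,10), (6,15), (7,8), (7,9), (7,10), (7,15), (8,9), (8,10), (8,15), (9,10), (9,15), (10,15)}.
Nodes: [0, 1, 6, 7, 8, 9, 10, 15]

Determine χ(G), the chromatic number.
χ(G) = 7

Clique number ω(G) = 7 (lower bound: χ ≥ ω).
The clique on [0, 1, 7, 8, 9, 10, 15] has size 7, forcing χ ≥ 7, and the coloring below uses 7 colors, so χ(G) = 7.
A valid 7-coloring: color 1: [0]; color 2: [9]; color 3: [15]; color 4: [7]; color 5: [10]; color 6: [1]; color 7: [6, 8].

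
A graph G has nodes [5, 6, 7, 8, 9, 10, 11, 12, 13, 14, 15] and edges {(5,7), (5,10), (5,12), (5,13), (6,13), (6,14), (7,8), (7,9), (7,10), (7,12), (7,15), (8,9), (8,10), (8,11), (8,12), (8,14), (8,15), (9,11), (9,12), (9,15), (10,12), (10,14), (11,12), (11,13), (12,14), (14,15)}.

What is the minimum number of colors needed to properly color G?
Clique number ω(G) = 4 (lower bound: χ ≥ ω).
The clique on [8, 9, 11, 12] has size 4, forcing χ ≥ 4, and the coloring below uses 4 colors, so χ(G) = 4.
A valid 4-coloring: color 1: [5, 6, 8]; color 2: [12, 13, 15]; color 3: [7, 11, 14]; color 4: [9, 10].

χ(G) = 4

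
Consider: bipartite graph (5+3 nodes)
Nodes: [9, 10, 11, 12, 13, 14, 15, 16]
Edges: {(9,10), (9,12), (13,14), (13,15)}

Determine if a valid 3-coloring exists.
A valid 3-coloring: color 1: [9, 11, 13, 16]; color 2: [10, 12, 14, 15].
(χ(G) = 2 ≤ 3.)

Yes, G is 3-colorable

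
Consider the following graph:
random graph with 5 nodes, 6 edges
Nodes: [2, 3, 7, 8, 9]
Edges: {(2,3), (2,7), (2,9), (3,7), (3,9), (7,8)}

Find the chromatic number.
Clique number ω(G) = 3 (lower bound: χ ≥ ω).
The clique on [2, 3, 9] has size 3, forcing χ ≥ 3, and the coloring below uses 3 colors, so χ(G) = 3.
A valid 3-coloring: color 1: [2, 8]; color 2: [7, 9]; color 3: [3].

χ(G) = 3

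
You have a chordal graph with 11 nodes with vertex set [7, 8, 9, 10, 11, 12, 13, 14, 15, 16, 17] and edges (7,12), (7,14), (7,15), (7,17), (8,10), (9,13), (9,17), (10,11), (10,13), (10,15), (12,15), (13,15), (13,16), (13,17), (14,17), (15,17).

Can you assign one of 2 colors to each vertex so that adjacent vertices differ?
The clique on vertices [7, 14, 17] has size 3 > 2, so it alone needs 3 colors.

No, G is not 2-colorable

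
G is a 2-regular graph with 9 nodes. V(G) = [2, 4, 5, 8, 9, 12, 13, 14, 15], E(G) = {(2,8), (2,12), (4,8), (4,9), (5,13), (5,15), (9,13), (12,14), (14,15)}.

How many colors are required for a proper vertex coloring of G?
χ(G) = 3

Clique number ω(G) = 2 (lower bound: χ ≥ ω).
Odd cycle [2, 12, 14, 15, 5, 13, 9, 4, 8] needs 3 colors (χ ≥ 3).
The coloring below uses 3 colors, so χ(G) = 3.
A valid 3-coloring: color 1: [2, 4, 5, 14]; color 2: [8, 12, 13, 15]; color 3: [9].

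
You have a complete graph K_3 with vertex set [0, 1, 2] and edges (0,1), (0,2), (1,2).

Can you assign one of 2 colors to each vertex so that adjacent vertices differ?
The clique on vertices [0, 1, 2] has size 3 > 2, so it alone needs 3 colors.

No, G is not 2-colorable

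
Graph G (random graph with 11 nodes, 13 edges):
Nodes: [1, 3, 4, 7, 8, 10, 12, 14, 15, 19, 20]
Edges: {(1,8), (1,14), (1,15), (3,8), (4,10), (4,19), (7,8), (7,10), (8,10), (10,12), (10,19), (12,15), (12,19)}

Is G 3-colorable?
A valid 3-coloring: color 1: [1, 3, 10, 20]; color 2: [4, 8, 12, 14]; color 3: [7, 15, 19].
(χ(G) = 3 ≤ 3.)

Yes, G is 3-colorable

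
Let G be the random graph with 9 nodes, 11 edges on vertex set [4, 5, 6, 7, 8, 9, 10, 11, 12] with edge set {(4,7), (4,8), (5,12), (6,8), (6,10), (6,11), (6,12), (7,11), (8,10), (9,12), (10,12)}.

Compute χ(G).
χ(G) = 3

Clique number ω(G) = 3 (lower bound: χ ≥ ω).
The clique on [6, 8, 10] has size 3, forcing χ ≥ 3, and the coloring below uses 3 colors, so χ(G) = 3.
A valid 3-coloring: color 1: [4, 5, 6, 9]; color 2: [8, 11, 12]; color 3: [7, 10].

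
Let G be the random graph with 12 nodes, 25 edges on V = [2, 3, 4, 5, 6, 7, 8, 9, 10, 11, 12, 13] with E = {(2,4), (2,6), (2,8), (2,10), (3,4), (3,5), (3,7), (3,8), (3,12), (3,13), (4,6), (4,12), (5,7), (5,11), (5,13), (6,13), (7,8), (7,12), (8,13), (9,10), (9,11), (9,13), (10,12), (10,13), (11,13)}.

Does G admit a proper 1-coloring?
No, G is not 1-colorable

The clique on vertices [2, 4, 6] has size 3 > 1, so it alone needs 3 colors.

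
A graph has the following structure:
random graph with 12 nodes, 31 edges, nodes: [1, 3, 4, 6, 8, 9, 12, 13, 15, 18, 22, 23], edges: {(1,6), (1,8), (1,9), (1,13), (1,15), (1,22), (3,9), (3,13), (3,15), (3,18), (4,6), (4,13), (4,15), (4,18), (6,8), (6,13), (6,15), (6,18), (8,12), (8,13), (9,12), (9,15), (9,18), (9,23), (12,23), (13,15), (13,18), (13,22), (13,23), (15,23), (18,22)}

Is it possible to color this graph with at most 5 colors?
A valid 5-coloring: color 1: [9, 13]; color 2: [8, 15, 18]; color 3: [1, 3, 4, 23]; color 4: [6, 12, 22].
(χ(G) = 4 ≤ 5.)

Yes, G is 5-colorable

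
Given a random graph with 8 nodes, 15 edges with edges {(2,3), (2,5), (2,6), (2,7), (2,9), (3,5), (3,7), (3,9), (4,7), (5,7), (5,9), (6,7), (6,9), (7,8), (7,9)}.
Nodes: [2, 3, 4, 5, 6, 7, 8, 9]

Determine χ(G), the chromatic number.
χ(G) = 5

Clique number ω(G) = 5 (lower bound: χ ≥ ω).
The clique on [2, 3, 5, 7, 9] has size 5, forcing χ ≥ 5, and the coloring below uses 5 colors, so χ(G) = 5.
A valid 5-coloring: color 1: [7]; color 2: [2, 4, 8]; color 3: [9]; color 4: [3, 6]; color 5: [5].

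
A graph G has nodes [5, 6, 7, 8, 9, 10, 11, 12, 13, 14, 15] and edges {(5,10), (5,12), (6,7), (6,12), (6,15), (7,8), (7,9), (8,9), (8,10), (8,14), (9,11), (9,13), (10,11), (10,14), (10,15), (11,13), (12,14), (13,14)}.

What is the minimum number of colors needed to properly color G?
Clique number ω(G) = 3 (lower bound: χ ≥ ω).
The clique on [7, 8, 9] has size 3, forcing χ ≥ 3, and the coloring below uses 3 colors, so χ(G) = 3.
A valid 3-coloring: color 1: [9, 10, 12]; color 2: [5, 7, 11, 14, 15]; color 3: [6, 8, 13].

χ(G) = 3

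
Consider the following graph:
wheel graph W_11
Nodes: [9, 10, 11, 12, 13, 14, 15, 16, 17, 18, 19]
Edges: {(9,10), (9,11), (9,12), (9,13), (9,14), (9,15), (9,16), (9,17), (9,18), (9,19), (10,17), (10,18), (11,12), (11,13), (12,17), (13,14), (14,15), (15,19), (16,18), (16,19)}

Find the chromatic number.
χ(G) = 3

Clique number ω(G) = 3 (lower bound: χ ≥ ω).
The clique on [9, 10, 17] has size 3, forcing χ ≥ 3, and the coloring below uses 3 colors, so χ(G) = 3.
A valid 3-coloring: color 1: [9]; color 2: [11, 14, 17, 18, 19]; color 3: [10, 12, 13, 15, 16].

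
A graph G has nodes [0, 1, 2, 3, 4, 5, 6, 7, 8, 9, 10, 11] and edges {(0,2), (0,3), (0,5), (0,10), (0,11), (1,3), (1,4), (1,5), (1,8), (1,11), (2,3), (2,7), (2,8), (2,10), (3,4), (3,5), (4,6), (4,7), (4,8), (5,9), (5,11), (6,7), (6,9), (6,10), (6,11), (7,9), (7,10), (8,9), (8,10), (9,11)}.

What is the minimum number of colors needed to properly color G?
χ(G) = 4

Clique number ω(G) = 3 (lower bound: χ ≥ ω).
Suppose a proper 3-coloring c exists. The clique [0, 2, 3] takes 3 distinct colors; by symmetry let c(0) = 1, c(2) = 2, c(3) = 3.
- Vertex 5: neighbors [0, 3] already have colors [1, 3] ⇒ c(5) = 2.
- Vertex 1: neighbors [5, 3] already have colors [2, 3] ⇒ c(1) = 1.
- Vertex 4: neighbors [1, 3] already have colors [1, 3] ⇒ c(4) = 2.
- Vertex 10: neighbors [0, 2] already have colors [1, 2] ⇒ c(10) = 3.
- Vertex 8: neighbors [1, 2, 10] already have colors [1, 2, 3] — all 3 colors blocked. Contradiction.
The forced assignments end in a contradiction, so G has no proper 3-coloring (χ ≥ 4).
The coloring below uses 4 colors, so χ(G) = 4.
A valid 4-coloring: color 1: [0, 1, 7]; color 2: [3, 9, 10]; color 3: [2, 4, 11]; color 4: [5, 6, 8].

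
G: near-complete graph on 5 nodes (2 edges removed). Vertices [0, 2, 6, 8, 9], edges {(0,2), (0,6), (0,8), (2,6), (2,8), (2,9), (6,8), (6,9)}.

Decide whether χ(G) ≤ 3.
The clique on vertices [0, 2, 6, 8] has size 4 > 3, so it alone needs 4 colors.

No, G is not 3-colorable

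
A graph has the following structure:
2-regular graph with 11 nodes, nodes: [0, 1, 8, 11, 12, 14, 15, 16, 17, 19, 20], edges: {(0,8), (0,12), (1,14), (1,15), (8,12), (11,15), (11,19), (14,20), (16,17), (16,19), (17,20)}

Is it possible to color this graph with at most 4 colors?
Yes, G is 4-colorable

A valid 4-coloring: color 1: [1, 11, 12, 16, 20]; color 2: [0, 14, 15, 17, 19]; color 3: [8].
(χ(G) = 3 ≤ 4.)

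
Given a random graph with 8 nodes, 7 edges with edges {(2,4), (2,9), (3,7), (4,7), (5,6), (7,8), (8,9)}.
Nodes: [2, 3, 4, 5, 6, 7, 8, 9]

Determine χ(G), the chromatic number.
Clique number ω(G) = 2 (lower bound: χ ≥ ω).
Odd cycle [4, 2, 9, 8, 7] needs 3 colors (χ ≥ 3).
The coloring below uses 3 colors, so χ(G) = 3.
A valid 3-coloring: color 1: [2, 6, 7]; color 2: [3, 4, 5, 8]; color 3: [9].

χ(G) = 3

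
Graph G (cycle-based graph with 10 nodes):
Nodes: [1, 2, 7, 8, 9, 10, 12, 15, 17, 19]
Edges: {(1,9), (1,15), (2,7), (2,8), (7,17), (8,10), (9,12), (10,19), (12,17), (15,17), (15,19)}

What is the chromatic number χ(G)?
χ(G) = 3

Clique number ω(G) = 2 (lower bound: χ ≥ ω).
Odd cycle [1, 9, 12, 17, 15] needs 3 colors (χ ≥ 3).
The coloring below uses 3 colors, so χ(G) = 3.
A valid 3-coloring: color 1: [7, 9, 10, 15]; color 2: [1, 8, 17, 19]; color 3: [2, 12].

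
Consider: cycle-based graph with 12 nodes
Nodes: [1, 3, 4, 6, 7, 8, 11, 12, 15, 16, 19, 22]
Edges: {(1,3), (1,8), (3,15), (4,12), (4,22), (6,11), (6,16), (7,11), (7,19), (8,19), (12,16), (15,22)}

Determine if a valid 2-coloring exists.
A valid 2-coloring: color 1: [3, 6, 7, 8, 12, 22]; color 2: [1, 4, 11, 15, 16, 19].
(χ(G) = 2 ≤ 2.)

Yes, G is 2-colorable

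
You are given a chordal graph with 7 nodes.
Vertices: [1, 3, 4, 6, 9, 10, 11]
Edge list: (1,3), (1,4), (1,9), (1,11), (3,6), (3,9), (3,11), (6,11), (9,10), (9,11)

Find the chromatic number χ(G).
χ(G) = 4

Clique number ω(G) = 4 (lower bound: χ ≥ ω).
The clique on [1, 3, 9, 11] has size 4, forcing χ ≥ 4, and the coloring below uses 4 colors, so χ(G) = 4.
A valid 4-coloring: color 1: [3, 4, 10]; color 2: [1, 6]; color 3: [11]; color 4: [9].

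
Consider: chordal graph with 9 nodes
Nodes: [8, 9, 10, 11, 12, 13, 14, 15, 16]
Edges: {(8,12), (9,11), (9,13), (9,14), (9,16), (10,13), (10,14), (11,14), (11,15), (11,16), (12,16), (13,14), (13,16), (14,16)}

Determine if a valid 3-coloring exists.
No, G is not 3-colorable

The clique on vertices [9, 11, 14, 16] has size 4 > 3, so it alone needs 4 colors.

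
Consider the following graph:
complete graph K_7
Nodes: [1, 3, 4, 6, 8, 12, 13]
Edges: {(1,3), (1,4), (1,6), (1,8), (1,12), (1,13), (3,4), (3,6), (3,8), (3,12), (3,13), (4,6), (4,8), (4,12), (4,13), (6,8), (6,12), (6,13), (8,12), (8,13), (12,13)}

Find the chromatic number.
Clique number ω(G) = 7 (lower bound: χ ≥ ω).
The clique on [1, 3, 4, 6, 8, 12, 13] has size 7, forcing χ ≥ 7, and the coloring below uses 7 colors, so χ(G) = 7.
A valid 7-coloring: color 1: [4]; color 2: [13]; color 3: [8]; color 4: [12]; color 5: [3]; color 6: [1]; color 7: [6].

χ(G) = 7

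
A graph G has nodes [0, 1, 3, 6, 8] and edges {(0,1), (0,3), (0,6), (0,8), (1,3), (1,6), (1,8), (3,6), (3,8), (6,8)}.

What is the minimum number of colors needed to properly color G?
Clique number ω(G) = 5 (lower bound: χ ≥ ω).
The clique on [0, 1, 3, 6, 8] has size 5, forcing χ ≥ 5, and the coloring below uses 5 colors, so χ(G) = 5.
A valid 5-coloring: color 1: [3]; color 2: [6]; color 3: [1]; color 4: [8]; color 5: [0].

χ(G) = 5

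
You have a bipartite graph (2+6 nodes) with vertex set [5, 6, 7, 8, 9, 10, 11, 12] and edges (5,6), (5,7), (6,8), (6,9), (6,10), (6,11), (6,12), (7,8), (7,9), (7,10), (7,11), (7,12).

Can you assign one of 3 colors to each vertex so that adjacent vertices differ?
Yes, G is 3-colorable

A valid 3-coloring: color 1: [6, 7]; color 2: [5, 8, 9, 10, 11, 12].
(χ(G) = 2 ≤ 3.)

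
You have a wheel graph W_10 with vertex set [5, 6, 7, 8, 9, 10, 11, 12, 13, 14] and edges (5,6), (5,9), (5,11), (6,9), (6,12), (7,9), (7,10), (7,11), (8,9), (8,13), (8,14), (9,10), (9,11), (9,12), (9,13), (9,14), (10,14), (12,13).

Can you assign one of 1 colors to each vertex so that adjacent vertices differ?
No, G is not 1-colorable

The clique on vertices [5, 9, 11] has size 3 > 1, so it alone needs 3 colors.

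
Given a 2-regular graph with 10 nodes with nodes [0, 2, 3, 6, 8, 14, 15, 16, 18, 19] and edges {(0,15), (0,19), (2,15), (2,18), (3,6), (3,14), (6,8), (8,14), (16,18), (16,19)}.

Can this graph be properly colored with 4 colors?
Yes, G is 4-colorable

A valid 4-coloring: color 1: [3, 8, 15, 18, 19]; color 2: [0, 2, 6, 14, 16].
(χ(G) = 2 ≤ 4.)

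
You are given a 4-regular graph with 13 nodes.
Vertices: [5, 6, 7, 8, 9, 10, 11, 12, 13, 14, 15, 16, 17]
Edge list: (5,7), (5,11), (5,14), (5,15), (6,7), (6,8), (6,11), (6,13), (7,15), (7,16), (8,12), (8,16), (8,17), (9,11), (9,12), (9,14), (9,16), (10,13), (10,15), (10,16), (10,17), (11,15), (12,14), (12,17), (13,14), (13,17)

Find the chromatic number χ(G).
χ(G) = 3

Clique number ω(G) = 3 (lower bound: χ ≥ ω).
The clique on [5, 11, 15] has size 3, forcing χ ≥ 3, and the coloring below uses 3 colors, so χ(G) = 3.
A valid 3-coloring: color 1: [7, 8, 10, 11, 14]; color 2: [12, 13, 15, 16]; color 3: [5, 6, 9, 17].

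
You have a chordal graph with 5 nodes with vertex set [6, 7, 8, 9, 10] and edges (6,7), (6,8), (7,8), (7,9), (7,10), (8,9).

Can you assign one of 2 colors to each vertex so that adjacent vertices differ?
The clique on vertices [7, 8, 9] has size 3 > 2, so it alone needs 3 colors.

No, G is not 2-colorable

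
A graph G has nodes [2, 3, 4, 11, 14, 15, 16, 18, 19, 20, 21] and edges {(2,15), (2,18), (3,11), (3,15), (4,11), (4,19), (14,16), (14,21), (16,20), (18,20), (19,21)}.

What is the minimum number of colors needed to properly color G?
χ(G) = 3

Clique number ω(G) = 2 (lower bound: χ ≥ ω).
Odd cycle [15, 3, 11, 4, 19, 21, 14, 16, 20, 18, 2] needs 3 colors (χ ≥ 3).
The coloring below uses 3 colors, so χ(G) = 3.
A valid 3-coloring: color 1: [11, 14, 15, 18, 19]; color 2: [2, 3, 4, 16, 21]; color 3: [20].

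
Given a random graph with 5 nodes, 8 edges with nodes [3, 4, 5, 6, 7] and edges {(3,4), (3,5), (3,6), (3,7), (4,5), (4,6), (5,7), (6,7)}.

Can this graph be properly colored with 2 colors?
No, G is not 2-colorable

The clique on vertices [3, 4, 5] has size 3 > 2, so it alone needs 3 colors.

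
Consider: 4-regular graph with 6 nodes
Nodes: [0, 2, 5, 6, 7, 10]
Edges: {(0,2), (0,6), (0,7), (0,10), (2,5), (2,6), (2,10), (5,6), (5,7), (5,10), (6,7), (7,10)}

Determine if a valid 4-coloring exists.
Yes, G is 4-colorable

A valid 4-coloring: color 1: [6, 10]; color 2: [0, 5]; color 3: [2, 7].
(χ(G) = 3 ≤ 4.)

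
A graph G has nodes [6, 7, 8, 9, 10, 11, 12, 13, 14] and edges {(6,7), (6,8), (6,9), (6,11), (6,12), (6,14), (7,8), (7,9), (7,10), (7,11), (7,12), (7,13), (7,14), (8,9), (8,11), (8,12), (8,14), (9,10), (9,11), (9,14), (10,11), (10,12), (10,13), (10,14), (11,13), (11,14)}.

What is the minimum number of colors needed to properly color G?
Clique number ω(G) = 6 (lower bound: χ ≥ ω).
The clique on [6, 7, 8, 9, 11, 14] has size 6, forcing χ ≥ 6, and the coloring below uses 6 colors, so χ(G) = 6.
A valid 6-coloring: color 1: [7]; color 2: [11, 12]; color 3: [13, 14]; color 4: [9]; color 5: [6, 10]; color 6: [8].

χ(G) = 6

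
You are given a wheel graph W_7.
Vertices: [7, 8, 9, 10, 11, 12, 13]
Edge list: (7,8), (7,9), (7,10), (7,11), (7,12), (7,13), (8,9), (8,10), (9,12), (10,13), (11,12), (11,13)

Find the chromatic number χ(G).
Clique number ω(G) = 3 (lower bound: χ ≥ ω).
The clique on [7, 8, 9] has size 3, forcing χ ≥ 3, and the coloring below uses 3 colors, so χ(G) = 3.
A valid 3-coloring: color 1: [7]; color 2: [8, 12, 13]; color 3: [9, 10, 11].

χ(G) = 3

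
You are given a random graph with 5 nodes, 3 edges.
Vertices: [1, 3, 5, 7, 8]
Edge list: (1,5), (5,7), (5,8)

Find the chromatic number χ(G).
χ(G) = 2

Clique number ω(G) = 2 (lower bound: χ ≥ ω).
The graph is bipartite (no odd cycle), so 2 colors suffice: χ(G) = 2.
A valid 2-coloring: color 1: [3, 5]; color 2: [1, 7, 8].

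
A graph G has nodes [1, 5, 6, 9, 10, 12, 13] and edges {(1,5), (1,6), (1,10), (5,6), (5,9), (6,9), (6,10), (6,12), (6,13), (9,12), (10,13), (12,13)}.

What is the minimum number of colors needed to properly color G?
Clique number ω(G) = 3 (lower bound: χ ≥ ω).
The clique on [1, 6, 10] has size 3, forcing χ ≥ 3, and the coloring below uses 3 colors, so χ(G) = 3.
A valid 3-coloring: color 1: [6]; color 2: [5, 10, 12]; color 3: [1, 9, 13].

χ(G) = 3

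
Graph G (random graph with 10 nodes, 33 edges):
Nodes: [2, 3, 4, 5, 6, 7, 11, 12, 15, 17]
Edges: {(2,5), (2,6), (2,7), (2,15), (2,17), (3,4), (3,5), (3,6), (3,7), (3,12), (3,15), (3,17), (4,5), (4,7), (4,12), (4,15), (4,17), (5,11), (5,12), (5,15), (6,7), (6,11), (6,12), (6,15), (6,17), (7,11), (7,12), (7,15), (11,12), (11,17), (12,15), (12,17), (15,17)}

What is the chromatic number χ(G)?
Clique number ω(G) = 5 (lower bound: χ ≥ ω).
The clique on [3, 4, 12, 15, 17] has size 5, forcing χ ≥ 5, and the coloring below uses 5 colors, so χ(G) = 5.
A valid 5-coloring: color 1: [11, 15]; color 2: [2, 12]; color 3: [5, 7, 17]; color 4: [3]; color 5: [4, 6].

χ(G) = 5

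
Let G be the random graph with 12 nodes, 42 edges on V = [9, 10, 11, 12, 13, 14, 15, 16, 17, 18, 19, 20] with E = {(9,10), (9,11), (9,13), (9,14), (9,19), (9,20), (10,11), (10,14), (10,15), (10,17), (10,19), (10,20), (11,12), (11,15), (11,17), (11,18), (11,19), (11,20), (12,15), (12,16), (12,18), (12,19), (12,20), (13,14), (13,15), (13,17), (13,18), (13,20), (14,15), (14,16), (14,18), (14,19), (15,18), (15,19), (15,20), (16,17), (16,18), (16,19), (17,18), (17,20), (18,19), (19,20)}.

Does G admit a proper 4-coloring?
The clique on vertices [9, 10, 11, 19, 20] has size 5 > 4, so it alone needs 5 colors.

No, G is not 4-colorable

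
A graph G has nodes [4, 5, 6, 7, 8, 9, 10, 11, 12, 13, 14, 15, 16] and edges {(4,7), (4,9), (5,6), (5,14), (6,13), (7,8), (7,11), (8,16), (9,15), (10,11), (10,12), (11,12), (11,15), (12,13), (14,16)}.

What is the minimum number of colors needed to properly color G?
Clique number ω(G) = 3 (lower bound: χ ≥ ω).
The clique on [10, 11, 12] has size 3, forcing χ ≥ 3, and the coloring below uses 3 colors, so χ(G) = 3.
A valid 3-coloring: color 1: [4, 6, 8, 11, 14]; color 2: [5, 7, 12, 15, 16]; color 3: [9, 10, 13].

χ(G) = 3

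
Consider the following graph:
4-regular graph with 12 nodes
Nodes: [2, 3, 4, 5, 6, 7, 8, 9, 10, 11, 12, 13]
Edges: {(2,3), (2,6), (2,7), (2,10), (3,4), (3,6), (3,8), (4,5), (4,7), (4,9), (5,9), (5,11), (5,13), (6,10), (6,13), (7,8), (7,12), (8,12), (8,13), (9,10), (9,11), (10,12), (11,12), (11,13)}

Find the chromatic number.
χ(G) = 3

Clique number ω(G) = 3 (lower bound: χ ≥ ω).
The clique on [2, 6, 10] has size 3, forcing χ ≥ 3, and the coloring below uses 3 colors, so χ(G) = 3.
A valid 3-coloring: color 1: [2, 9, 12, 13]; color 2: [4, 6, 8, 11]; color 3: [3, 5, 7, 10].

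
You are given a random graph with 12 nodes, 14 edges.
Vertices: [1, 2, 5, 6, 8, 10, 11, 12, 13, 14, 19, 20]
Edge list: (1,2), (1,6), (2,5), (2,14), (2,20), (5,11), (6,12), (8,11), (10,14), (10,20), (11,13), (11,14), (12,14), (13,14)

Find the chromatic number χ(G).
χ(G) = 3

Clique number ω(G) = 3 (lower bound: χ ≥ ω).
The clique on [11, 13, 14] has size 3, forcing χ ≥ 3, and the coloring below uses 3 colors, so χ(G) = 3.
A valid 3-coloring: color 1: [1, 5, 8, 14, 19, 20]; color 2: [2, 10, 11, 12]; color 3: [6, 13].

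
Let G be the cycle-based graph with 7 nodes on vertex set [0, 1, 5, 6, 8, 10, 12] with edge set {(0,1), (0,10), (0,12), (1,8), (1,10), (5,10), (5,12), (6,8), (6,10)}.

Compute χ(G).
Clique number ω(G) = 3 (lower bound: χ ≥ ω).
The clique on [0, 1, 10] has size 3, forcing χ ≥ 3, and the coloring below uses 3 colors, so χ(G) = 3.
A valid 3-coloring: color 1: [8, 10, 12]; color 2: [1, 5, 6]; color 3: [0].

χ(G) = 3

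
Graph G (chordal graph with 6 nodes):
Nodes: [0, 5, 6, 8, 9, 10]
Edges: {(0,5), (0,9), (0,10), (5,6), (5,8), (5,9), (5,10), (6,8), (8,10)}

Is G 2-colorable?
The clique on vertices [0, 5, 9] has size 3 > 2, so it alone needs 3 colors.

No, G is not 2-colorable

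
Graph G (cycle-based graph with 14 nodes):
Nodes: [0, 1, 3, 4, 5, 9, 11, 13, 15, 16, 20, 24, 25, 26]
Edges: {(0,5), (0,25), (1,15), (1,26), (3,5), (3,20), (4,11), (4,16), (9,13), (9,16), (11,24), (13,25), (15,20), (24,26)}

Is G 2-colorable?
A valid 2-coloring: color 1: [1, 4, 5, 9, 20, 24, 25]; color 2: [0, 3, 11, 13, 15, 16, 26].
(χ(G) = 2 ≤ 2.)

Yes, G is 2-colorable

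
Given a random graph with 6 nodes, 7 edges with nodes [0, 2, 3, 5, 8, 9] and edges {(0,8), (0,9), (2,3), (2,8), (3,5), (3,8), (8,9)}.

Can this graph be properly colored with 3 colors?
A valid 3-coloring: color 1: [5, 8]; color 2: [0, 3]; color 3: [2, 9].
(χ(G) = 3 ≤ 3.)

Yes, G is 3-colorable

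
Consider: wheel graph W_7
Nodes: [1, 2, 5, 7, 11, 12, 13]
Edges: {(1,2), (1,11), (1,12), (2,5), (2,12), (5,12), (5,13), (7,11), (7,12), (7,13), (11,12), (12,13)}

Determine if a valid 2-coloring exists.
The clique on vertices [1, 2, 12] has size 3 > 2, so it alone needs 3 colors.

No, G is not 2-colorable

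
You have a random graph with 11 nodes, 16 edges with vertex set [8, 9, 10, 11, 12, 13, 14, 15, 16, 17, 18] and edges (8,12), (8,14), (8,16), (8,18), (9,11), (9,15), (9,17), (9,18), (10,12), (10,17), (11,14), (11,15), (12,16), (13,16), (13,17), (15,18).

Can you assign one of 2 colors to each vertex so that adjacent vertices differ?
The clique on vertices [8, 12, 16] has size 3 > 2, so it alone needs 3 colors.

No, G is not 2-colorable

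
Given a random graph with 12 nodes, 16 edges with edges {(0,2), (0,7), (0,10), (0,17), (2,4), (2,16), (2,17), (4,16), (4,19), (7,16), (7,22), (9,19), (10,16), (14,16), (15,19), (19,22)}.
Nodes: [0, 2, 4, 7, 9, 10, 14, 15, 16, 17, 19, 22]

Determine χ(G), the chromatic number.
χ(G) = 3

Clique number ω(G) = 3 (lower bound: χ ≥ ω).
The clique on [0, 2, 17] has size 3, forcing χ ≥ 3, and the coloring below uses 3 colors, so χ(G) = 3.
A valid 3-coloring: color 1: [0, 16, 19]; color 2: [2, 9, 10, 14, 15, 22]; color 3: [4, 7, 17].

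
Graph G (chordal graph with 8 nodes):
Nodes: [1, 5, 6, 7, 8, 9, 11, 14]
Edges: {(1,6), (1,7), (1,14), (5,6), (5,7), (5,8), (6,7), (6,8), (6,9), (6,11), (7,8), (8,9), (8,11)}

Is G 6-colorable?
A valid 6-coloring: color 1: [6, 14]; color 2: [1, 8]; color 3: [7, 9, 11]; color 4: [5].
(χ(G) = 4 ≤ 6.)

Yes, G is 6-colorable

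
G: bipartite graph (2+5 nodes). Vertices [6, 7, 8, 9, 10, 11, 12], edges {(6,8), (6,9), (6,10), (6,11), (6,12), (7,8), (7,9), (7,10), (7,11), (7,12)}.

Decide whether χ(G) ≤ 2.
Yes, G is 2-colorable

A valid 2-coloring: color 1: [6, 7]; color 2: [8, 9, 10, 11, 12].
(χ(G) = 2 ≤ 2.)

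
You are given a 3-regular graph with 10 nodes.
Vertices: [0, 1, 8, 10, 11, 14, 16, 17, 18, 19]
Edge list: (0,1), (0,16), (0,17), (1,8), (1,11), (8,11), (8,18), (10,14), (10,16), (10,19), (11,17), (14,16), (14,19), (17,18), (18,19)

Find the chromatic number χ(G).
χ(G) = 3

Clique number ω(G) = 3 (lower bound: χ ≥ ω).
The clique on [1, 8, 11] has size 3, forcing χ ≥ 3, and the coloring below uses 3 colors, so χ(G) = 3.
A valid 3-coloring: color 1: [8, 16, 17, 19]; color 2: [1, 14, 18]; color 3: [0, 10, 11].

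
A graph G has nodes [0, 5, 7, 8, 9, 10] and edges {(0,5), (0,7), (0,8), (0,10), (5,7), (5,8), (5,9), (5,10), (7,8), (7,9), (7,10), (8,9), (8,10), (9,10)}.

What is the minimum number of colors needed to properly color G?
Clique number ω(G) = 5 (lower bound: χ ≥ ω).
The clique on [0, 5, 7, 8, 10] has size 5, forcing χ ≥ 5, and the coloring below uses 5 colors, so χ(G) = 5.
A valid 5-coloring: color 1: [5]; color 2: [10]; color 3: [7]; color 4: [8]; color 5: [0, 9].

χ(G) = 5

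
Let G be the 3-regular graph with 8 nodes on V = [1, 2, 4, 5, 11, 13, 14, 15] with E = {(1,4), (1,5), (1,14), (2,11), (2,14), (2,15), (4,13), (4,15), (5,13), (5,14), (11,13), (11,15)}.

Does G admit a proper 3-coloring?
A valid 3-coloring: color 1: [4, 11, 14]; color 2: [1, 13, 15]; color 3: [2, 5].
(χ(G) = 3 ≤ 3.)

Yes, G is 3-colorable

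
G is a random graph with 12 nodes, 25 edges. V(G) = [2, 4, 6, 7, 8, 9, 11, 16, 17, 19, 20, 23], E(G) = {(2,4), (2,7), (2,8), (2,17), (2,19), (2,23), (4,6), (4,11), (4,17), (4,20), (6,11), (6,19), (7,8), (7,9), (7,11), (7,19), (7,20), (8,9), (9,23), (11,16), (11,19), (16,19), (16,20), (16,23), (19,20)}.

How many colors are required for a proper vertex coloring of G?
Clique number ω(G) = 3 (lower bound: χ ≥ ω).
The clique on [2, 4, 17] has size 3, forcing χ ≥ 3, and the coloring below uses 3 colors, so χ(G) = 3.
A valid 3-coloring: color 1: [4, 8, 19, 23]; color 2: [6, 7, 16, 17]; color 3: [2, 9, 11, 20].

χ(G) = 3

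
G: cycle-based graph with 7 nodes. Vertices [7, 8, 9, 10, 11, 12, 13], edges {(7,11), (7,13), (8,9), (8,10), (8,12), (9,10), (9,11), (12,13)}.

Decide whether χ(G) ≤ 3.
Yes, G is 3-colorable

A valid 3-coloring: color 1: [7, 9, 12]; color 2: [8, 11, 13]; color 3: [10].
(χ(G) = 3 ≤ 3.)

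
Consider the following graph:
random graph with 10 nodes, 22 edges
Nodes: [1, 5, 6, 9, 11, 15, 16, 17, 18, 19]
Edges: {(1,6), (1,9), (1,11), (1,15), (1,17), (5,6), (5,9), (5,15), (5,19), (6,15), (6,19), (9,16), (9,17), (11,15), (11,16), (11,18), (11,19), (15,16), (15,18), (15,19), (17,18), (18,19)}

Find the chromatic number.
χ(G) = 4

Clique number ω(G) = 4 (lower bound: χ ≥ ω).
The clique on [11, 15, 18, 19] has size 4, forcing χ ≥ 4, and the coloring below uses 4 colors, so χ(G) = 4.
A valid 4-coloring: color 1: [9, 15]; color 2: [1, 16, 19]; color 3: [5, 11, 17]; color 4: [6, 18].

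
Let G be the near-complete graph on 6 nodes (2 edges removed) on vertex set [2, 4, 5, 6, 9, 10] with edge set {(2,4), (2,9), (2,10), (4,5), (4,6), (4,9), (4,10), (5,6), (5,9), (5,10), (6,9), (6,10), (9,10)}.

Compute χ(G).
Clique number ω(G) = 5 (lower bound: χ ≥ ω).
The clique on [4, 5, 6, 9, 10] has size 5, forcing χ ≥ 5, and the coloring below uses 5 colors, so χ(G) = 5.
A valid 5-coloring: color 1: [9]; color 2: [4]; color 3: [10]; color 4: [2, 6]; color 5: [5].

χ(G) = 5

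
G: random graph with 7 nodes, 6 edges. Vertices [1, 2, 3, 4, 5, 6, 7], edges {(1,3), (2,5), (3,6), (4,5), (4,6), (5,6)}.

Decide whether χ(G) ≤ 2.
No, G is not 2-colorable

The clique on vertices [4, 5, 6] has size 3 > 2, so it alone needs 3 colors.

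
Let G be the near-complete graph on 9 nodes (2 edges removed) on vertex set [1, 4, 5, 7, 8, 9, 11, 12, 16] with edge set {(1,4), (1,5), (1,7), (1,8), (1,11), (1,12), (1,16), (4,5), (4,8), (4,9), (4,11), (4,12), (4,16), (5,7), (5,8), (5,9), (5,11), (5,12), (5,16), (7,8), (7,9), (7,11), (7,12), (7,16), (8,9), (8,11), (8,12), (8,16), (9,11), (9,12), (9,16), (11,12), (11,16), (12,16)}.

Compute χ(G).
Clique number ω(G) = 7 (lower bound: χ ≥ ω).
The clique on [1, 4, 5, 8, 11, 12, 16] has size 7, forcing χ ≥ 7, and the coloring below uses 7 colors, so χ(G) = 7.
A valid 7-coloring: color 1: [16]; color 2: [12]; color 3: [11]; color 4: [8]; color 5: [5]; color 6: [1, 9]; color 7: [4, 7].

χ(G) = 7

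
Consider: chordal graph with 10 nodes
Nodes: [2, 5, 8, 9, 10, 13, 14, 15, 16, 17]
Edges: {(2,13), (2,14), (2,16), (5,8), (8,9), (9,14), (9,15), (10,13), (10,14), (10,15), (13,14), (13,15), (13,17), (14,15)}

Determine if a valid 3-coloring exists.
The clique on vertices [10, 13, 14, 15] has size 4 > 3, so it alone needs 4 colors.

No, G is not 3-colorable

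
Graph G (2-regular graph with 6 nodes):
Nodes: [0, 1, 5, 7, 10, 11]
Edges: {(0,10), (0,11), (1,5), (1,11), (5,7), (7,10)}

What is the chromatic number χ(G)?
χ(G) = 2

Clique number ω(G) = 2 (lower bound: χ ≥ ω).
The graph is bipartite (no odd cycle), so 2 colors suffice: χ(G) = 2.
A valid 2-coloring: color 1: [5, 10, 11]; color 2: [0, 1, 7].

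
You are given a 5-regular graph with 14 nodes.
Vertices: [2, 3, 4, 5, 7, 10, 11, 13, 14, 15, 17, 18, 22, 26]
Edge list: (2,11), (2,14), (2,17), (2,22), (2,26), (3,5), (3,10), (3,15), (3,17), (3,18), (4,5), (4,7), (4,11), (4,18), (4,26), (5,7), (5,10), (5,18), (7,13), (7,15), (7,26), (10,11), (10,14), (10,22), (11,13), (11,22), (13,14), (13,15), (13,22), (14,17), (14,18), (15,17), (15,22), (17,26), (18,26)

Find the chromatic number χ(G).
Clique number ω(G) = 3 (lower bound: χ ≥ ω).
Suppose a proper 3-coloring c exists. The clique [2, 11, 22] takes 3 distinct colors; by symmetry let c(2) = 1, c(11) = 2, c(22) = 3.
- Vertex 10: neighbors [11, 22] already have colors [2, 3] ⇒ c(10) = 1.
- Vertex 13: neighbors [11, 22] already have colors [2, 3] ⇒ c(13) = 1.
- Vertex 15: neighbors [13, 22] already have colors [1, 3] ⇒ c(15) = 2.
- Vertex 3: neighbors [10, 15] already have colors [1, 2] ⇒ c(3) = 3.
- Vertex 17: neighbors [2, 15, 3] already have colors [1, 2, 3] — all 3 colors blocked. Contradiction.
The forced assignments end in a contradiction, so G has no proper 3-coloring (χ ≥ 4).
The coloring below uses 4 colors, so χ(G) = 4.
A valid 4-coloring: color 1: [2, 10, 13, 18]; color 2: [5, 11, 14, 15, 26]; color 3: [3, 7, 22]; color 4: [4, 17].

χ(G) = 4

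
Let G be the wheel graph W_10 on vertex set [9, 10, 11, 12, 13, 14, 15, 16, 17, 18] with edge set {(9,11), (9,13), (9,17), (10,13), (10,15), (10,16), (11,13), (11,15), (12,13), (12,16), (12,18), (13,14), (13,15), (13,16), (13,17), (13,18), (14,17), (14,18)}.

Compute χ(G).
Clique number ω(G) = 3 (lower bound: χ ≥ ω).
Odd cycle [15, 10, 16, 12, 18, 14, 17, 9, 11] needs 3 colors (χ ≥ 3).
Vertex 13 is adjacent to every vertex of [9, 10, 11, 12, 14, 15, 16, 17, 18], which already need 3 colors among themselves, so 13 needs a new color (χ ≥ 4).
The coloring below uses 4 colors, so χ(G) = 4.
A valid 4-coloring: color 1: [13]; color 2: [9, 15, 16, 18]; color 3: [10, 11, 12, 14]; color 4: [17].

χ(G) = 4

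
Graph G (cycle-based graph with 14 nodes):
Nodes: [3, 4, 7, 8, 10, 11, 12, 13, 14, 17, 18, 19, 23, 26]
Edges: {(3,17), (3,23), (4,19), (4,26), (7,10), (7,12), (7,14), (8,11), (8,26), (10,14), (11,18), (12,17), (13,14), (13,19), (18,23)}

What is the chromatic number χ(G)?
χ(G) = 3

Clique number ω(G) = 3 (lower bound: χ ≥ ω).
The clique on [7, 10, 14] has size 3, forcing χ ≥ 3, and the coloring below uses 3 colors, so χ(G) = 3.
A valid 3-coloring: color 1: [3, 4, 7, 8, 13, 18]; color 2: [11, 12, 14, 19, 23, 26]; color 3: [10, 17].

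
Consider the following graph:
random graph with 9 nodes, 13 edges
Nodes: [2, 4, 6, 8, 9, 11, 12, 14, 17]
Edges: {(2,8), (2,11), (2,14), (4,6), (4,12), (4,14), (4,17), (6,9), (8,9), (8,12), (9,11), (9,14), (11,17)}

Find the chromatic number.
Clique number ω(G) = 2 (lower bound: χ ≥ ω).
Odd cycle [4, 12, 8, 9, 14] needs 3 colors (χ ≥ 3).
The coloring below uses 3 colors, so χ(G) = 3.
A valid 3-coloring: color 1: [2, 4, 9]; color 2: [6, 8, 11, 14]; color 3: [12, 17].

χ(G) = 3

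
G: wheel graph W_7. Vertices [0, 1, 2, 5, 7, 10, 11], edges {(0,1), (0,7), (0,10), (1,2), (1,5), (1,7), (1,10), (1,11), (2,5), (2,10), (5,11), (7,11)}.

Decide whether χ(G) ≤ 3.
A valid 3-coloring: color 1: [1]; color 2: [5, 7, 10]; color 3: [0, 2, 11].
(χ(G) = 3 ≤ 3.)

Yes, G is 3-colorable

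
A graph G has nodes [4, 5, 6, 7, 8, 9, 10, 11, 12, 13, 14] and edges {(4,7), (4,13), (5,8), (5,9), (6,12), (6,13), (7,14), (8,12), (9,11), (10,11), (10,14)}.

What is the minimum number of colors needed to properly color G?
χ(G) = 3

Clique number ω(G) = 2 (lower bound: χ ≥ ω).
Odd cycle [8, 12, 6, 13, 4, 7, 14, 10, 11, 9, 5] needs 3 colors (χ ≥ 3).
The coloring below uses 3 colors, so χ(G) = 3.
A valid 3-coloring: color 1: [4, 6, 8, 9, 14]; color 2: [5, 7, 10, 12, 13]; color 3: [11].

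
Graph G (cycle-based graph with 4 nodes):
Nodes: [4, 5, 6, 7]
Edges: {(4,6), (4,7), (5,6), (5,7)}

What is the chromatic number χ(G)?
Clique number ω(G) = 2 (lower bound: χ ≥ ω).
The graph is bipartite (no odd cycle), so 2 colors suffice: χ(G) = 2.
A valid 2-coloring: color 1: [6, 7]; color 2: [4, 5].

χ(G) = 2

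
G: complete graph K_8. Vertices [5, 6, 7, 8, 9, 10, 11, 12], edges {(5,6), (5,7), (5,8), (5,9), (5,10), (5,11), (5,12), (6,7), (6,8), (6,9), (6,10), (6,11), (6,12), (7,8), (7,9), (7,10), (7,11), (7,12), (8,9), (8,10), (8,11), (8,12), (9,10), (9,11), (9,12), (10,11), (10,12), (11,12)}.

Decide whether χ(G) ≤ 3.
The clique on vertices [5, 6, 7, 8, 9, 10, 11, 12] has size 8 > 3, so it alone needs 8 colors.

No, G is not 3-colorable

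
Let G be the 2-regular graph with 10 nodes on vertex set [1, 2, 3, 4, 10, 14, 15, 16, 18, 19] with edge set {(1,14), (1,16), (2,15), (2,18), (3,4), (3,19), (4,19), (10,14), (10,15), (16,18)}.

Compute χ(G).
χ(G) = 3

Clique number ω(G) = 3 (lower bound: χ ≥ ω).
The clique on [3, 4, 19] has size 3, forcing χ ≥ 3, and the coloring below uses 3 colors, so χ(G) = 3.
A valid 3-coloring: color 1: [2, 14, 16, 19]; color 2: [1, 3, 15, 18]; color 3: [4, 10].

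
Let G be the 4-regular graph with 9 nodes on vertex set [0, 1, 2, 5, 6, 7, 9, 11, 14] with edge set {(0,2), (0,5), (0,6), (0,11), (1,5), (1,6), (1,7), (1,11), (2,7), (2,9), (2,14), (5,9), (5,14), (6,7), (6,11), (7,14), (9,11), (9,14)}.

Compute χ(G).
Clique number ω(G) = 3 (lower bound: χ ≥ ω).
Suppose a proper 3-coloring c exists. The clique [0, 6, 11] takes 3 distinct colors; by symmetry let c(0) = 1, c(6) = 2, c(11) = 3.
- Vertex 1: neighbors [6, 11] already have colors [2, 3] ⇒ c(1) = 1.
- Vertex 7: neighbors [1, 6] already have colors [1, 2] ⇒ c(7) = 3.
- Vertex 2: neighbors [0, 7] already have colors [1, 3] ⇒ c(2) = 2.
- Vertex 9: neighbors [2, 11] already have colors [2, 3] ⇒ c(9) = 1.
- Vertex 14: neighbors [9, 2, 7] already have colors [1, 2, 3] — all 3 colors blocked. Contradiction.
The forced assignments end in a contradiction, so G has no proper 3-coloring (χ ≥ 4).
The coloring below uses 4 colors, so χ(G) = 4.
A valid 4-coloring: color 1: [0, 7, 9]; color 2: [2, 5, 11]; color 3: [1, 14]; color 4: [6].

χ(G) = 4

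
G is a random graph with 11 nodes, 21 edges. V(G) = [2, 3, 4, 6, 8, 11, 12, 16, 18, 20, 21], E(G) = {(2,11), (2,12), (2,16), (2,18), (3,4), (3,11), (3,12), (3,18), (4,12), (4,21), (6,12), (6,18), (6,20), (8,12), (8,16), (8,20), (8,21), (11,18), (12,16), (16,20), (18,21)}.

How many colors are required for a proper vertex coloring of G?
χ(G) = 3

Clique number ω(G) = 3 (lower bound: χ ≥ ω).
The clique on [2, 11, 18] has size 3, forcing χ ≥ 3, and the coloring below uses 3 colors, so χ(G) = 3.
A valid 3-coloring: color 1: [11, 12, 20, 21]; color 2: [2, 3, 6, 8]; color 3: [4, 16, 18].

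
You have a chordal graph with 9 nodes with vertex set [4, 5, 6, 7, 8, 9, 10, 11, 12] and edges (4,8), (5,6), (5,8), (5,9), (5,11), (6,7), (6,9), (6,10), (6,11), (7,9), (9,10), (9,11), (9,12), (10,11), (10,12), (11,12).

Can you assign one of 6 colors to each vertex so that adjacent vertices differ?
A valid 6-coloring: color 1: [8, 9]; color 2: [4, 6, 12]; color 3: [7, 11]; color 4: [5, 10].
(χ(G) = 4 ≤ 6.)

Yes, G is 6-colorable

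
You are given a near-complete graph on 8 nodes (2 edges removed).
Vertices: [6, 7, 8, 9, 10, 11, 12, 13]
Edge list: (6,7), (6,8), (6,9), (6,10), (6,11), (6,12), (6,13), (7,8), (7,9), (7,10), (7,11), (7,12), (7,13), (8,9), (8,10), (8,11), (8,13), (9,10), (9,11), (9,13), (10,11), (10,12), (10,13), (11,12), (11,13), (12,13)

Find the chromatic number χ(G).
Clique number ω(G) = 7 (lower bound: χ ≥ ω).
The clique on [6, 7, 8, 9, 10, 11, 13] has size 7, forcing χ ≥ 7, and the coloring below uses 7 colors, so χ(G) = 7.
A valid 7-coloring: color 1: [6]; color 2: [11]; color 3: [10]; color 4: [7]; color 5: [13]; color 6: [9, 12]; color 7: [8].

χ(G) = 7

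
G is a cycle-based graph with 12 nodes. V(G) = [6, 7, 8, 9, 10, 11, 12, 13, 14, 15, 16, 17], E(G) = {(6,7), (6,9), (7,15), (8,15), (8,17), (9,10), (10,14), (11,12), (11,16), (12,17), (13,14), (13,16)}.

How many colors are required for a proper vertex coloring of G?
Clique number ω(G) = 2 (lower bound: χ ≥ ω).
The graph is bipartite (no odd cycle), so 2 colors suffice: χ(G) = 2.
A valid 2-coloring: color 1: [7, 8, 9, 12, 14, 16]; color 2: [6, 10, 11, 13, 15, 17].

χ(G) = 2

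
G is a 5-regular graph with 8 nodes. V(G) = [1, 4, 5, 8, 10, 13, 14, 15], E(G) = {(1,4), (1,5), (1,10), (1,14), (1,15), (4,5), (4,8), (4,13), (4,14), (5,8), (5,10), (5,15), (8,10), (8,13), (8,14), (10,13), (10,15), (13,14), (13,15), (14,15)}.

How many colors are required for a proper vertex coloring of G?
Clique number ω(G) = 4 (lower bound: χ ≥ ω).
The clique on [4, 8, 13, 14] has size 4, forcing χ ≥ 4, and the coloring below uses 4 colors, so χ(G) = 4.
A valid 4-coloring: color 1: [10, 14]; color 2: [4, 15]; color 3: [5, 13]; color 4: [1, 8].

χ(G) = 4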